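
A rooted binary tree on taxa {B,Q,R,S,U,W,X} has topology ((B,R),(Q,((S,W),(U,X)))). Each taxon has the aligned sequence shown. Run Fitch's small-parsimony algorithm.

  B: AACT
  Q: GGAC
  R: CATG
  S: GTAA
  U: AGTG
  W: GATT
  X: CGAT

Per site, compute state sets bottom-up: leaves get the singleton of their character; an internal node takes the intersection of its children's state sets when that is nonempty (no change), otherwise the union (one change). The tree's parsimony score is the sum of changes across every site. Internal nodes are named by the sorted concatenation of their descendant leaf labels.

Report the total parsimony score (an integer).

15

[col 0] BR: children B:{A}, R:{C} ∪→ {A,C}; cost 1
[col 0] SW: children S:{G}, W:{G} ∩→ {G}; cost 0
[col 0] UX: children U:{A}, X:{C} ∪→ {A,C}; cost 1
[col 0] SUWX: children SW:{G}, UX:{A,C} ∪→ {A,C,G}; cost 1
[col 0] QSUWX: children Q:{G}, SUWX:{A,C,G} ∩→ {G}; cost 0
[col 0] BQRSUWX: children BR:{A,C}, QSUWX:{G} ∪→ {A,C,G}; cost 1
[col 1] BR: children B:{A}, R:{A} ∩→ {A}; cost 0
[col 1] SW: children S:{T}, W:{A} ∪→ {A,T}; cost 1
[col 1] UX: children U:{G}, X:{G} ∩→ {G}; cost 0
[col 1] SUWX: children SW:{A,T}, UX:{G} ∪→ {A,G,T}; cost 1
[col 1] QSUWX: children Q:{G}, SUWX:{A,G,T} ∩→ {G}; cost 0
[col 1] BQRSUWX: children BR:{A}, QSUWX:{G} ∪→ {A,G}; cost 1
[col 2] BR: children B:{C}, R:{T} ∪→ {C,T}; cost 1
[col 2] SW: children S:{A}, W:{T} ∪→ {A,T}; cost 1
[col 2] UX: children U:{T}, X:{A} ∪→ {A,T}; cost 1
[col 2] SUWX: children SW:{A,T}, UX:{A,T} ∩→ {A,T}; cost 0
[col 2] QSUWX: children Q:{A}, SUWX:{A,T} ∩→ {A}; cost 0
[col 2] BQRSUWX: children BR:{C,T}, QSUWX:{A} ∪→ {A,C,T}; cost 1
[col 3] BR: children B:{T}, R:{G} ∪→ {G,T}; cost 1
[col 3] SW: children S:{A}, W:{T} ∪→ {A,T}; cost 1
[col 3] UX: children U:{G}, X:{T} ∪→ {G,T}; cost 1
[col 3] SUWX: children SW:{A,T}, UX:{G,T} ∩→ {T}; cost 0
[col 3] QSUWX: children Q:{C}, SUWX:{T} ∪→ {C,T}; cost 1
[col 3] BQRSUWX: children BR:{G,T}, QSUWX:{C,T} ∩→ {T}; cost 0
per-site changes: [4, 3, 4, 4]; total = 15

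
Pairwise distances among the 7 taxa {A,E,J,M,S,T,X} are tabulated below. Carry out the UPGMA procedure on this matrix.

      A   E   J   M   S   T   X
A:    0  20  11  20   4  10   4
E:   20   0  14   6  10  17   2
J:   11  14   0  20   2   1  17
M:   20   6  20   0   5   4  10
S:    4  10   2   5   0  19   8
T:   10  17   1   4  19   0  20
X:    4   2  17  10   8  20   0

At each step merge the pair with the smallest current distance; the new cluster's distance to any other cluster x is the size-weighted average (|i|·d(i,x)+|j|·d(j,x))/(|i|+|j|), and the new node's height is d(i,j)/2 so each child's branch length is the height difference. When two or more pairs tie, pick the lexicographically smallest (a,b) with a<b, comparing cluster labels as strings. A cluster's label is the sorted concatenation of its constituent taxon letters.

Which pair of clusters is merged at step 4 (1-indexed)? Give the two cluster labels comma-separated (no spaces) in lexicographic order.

EX,M

1. join J+T (d=1) ⇒ JT; edges |J|=1/2, |T|=1/2
  updated: d(A,JT)=21/2, d(E,JT)=31/2, d(JT,M)=12, d(JT,S)=21/2, d(JT,X)=37/2
2. join E+X (d=2) ⇒ EX; edges |E|=1, |X|=1
  updated: d(A,EX)=12, d(EX,JT)=17, d(EX,M)=8, d(EX,S)=9
3. join A+S (d=4) ⇒ AS; edges |A|=2, |S|=2
  updated: d(AS,EX)=21/2, d(AS,JT)=21/2, d(AS,M)=25/2
4. join EX+M (d=8) ⇒ EMX; edges |EX|=3, |M|=4
  updated: d(AS,EMX)=67/6, d(EMX,JT)=46/3
5. join AS+JT (d=21/2) ⇒ AJST; edges |AS|=13/4, |JT|=19/4
  updated: d(AJST,EMX)=53/4
6. join AJST+EMX (d=53/4) ⇒ AEJMSTX; edges |AJST|=11/8, |EMX|=21/8
final tree: (((A:2,S:2):13/4,(J:1/2,T:1/2):19/4):11/8,((E:1,X:1):3,M:4):21/8)
total length: 26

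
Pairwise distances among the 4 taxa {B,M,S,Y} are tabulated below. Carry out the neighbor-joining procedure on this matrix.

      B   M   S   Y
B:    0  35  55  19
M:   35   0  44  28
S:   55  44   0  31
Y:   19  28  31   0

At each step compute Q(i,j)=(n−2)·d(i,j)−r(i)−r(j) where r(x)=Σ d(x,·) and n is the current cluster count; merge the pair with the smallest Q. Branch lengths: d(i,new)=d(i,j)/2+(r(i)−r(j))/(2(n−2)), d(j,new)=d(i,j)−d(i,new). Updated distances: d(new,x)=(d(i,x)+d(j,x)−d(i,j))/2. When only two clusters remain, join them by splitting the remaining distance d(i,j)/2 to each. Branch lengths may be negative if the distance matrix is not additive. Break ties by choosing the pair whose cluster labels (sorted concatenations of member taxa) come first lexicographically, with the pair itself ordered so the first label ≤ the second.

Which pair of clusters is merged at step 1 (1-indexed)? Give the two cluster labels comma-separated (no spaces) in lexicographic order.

iteration 1: select B,Y (d=19, Q=-149); attach at lengths (69/4, 7/4); label the merged cluster BY
  updated: d(BY,M)=22, d(BY,S)=67/2
iteration 2: select BY,M (d=22, Q=-199/2); attach at lengths (23/4, 65/4); label the merged cluster BMY
  updated: d(BMY,S)=111/4
iteration 3: select BMY,S (d=111/4); attach at lengths (111/8, 111/8); label the merged cluster BMSY
final tree: (((B:69/4,Y:7/4):23/4,M:65/4):111/8,S:111/8)
total length: 275/4

B,Y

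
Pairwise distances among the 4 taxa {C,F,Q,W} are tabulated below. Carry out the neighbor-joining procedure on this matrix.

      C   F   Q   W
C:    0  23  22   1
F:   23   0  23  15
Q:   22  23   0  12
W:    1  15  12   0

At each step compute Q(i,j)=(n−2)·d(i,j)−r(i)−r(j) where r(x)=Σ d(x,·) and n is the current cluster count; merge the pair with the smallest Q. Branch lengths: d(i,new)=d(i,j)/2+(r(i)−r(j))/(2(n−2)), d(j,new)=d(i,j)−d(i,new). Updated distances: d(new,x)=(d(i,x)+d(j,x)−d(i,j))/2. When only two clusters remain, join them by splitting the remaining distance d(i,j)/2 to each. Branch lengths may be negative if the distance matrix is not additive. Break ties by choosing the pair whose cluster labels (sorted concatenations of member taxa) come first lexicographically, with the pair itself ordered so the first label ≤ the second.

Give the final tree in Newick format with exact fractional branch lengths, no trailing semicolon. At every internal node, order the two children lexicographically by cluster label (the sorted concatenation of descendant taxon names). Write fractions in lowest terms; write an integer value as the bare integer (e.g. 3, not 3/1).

step 1: merge (C,W) at d=1, Q=-72; branch lengths C→5, W→-4; new cluster CW
  updated: d(CW,F)=37/2, d(CW,Q)=33/2
step 2: merge (CW,F) at d=37/2, Q=-58; branch lengths CW→6, F→25/2; new cluster CFW
  updated: d(CFW,Q)=21/2
step 3: merge (CFW,Q) at d=21/2; branch lengths CFW→21/4, Q→21/4; new cluster CFQW
final tree: (((C:5,W:-4):6,F:25/2):21/4,Q:21/4)
total length: 30

(((C:5,W:-4):6,F:25/2):21/4,Q:21/4)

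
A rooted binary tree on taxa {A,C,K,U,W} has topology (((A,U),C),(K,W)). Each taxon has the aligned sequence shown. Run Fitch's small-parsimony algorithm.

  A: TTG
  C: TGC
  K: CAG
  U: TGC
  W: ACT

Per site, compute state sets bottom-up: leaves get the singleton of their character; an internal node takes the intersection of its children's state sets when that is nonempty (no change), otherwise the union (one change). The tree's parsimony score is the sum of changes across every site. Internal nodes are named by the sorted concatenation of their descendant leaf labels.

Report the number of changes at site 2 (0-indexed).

3

site 0, node AU: A={T} ∩ U={T} → {T} (+0)
site 0, node ACU: AU={T} ∩ C={T} → {T} (+0)
site 0, node KW: K={C} ∪ W={A} → {A,C} (+1)
site 0, node ACKUW: ACU={T} ∪ KW={A,C} → {A,C,T} (+1)
site 1, node AU: A={T} ∪ U={G} → {G,T} (+1)
site 1, node ACU: AU={G,T} ∩ C={G} → {G} (+0)
site 1, node KW: K={A} ∪ W={C} → {A,C} (+1)
site 1, node ACKUW: ACU={G} ∪ KW={A,C} → {A,C,G} (+1)
site 2, node AU: A={G} ∪ U={C} → {C,G} (+1)
site 2, node ACU: AU={C,G} ∩ C={C} → {C} (+0)
site 2, node KW: K={G} ∪ W={T} → {G,T} (+1)
site 2, node ACKUW: ACU={C} ∪ KW={G,T} → {C,G,T} (+1)
per-site changes: [2, 3, 3]; total = 8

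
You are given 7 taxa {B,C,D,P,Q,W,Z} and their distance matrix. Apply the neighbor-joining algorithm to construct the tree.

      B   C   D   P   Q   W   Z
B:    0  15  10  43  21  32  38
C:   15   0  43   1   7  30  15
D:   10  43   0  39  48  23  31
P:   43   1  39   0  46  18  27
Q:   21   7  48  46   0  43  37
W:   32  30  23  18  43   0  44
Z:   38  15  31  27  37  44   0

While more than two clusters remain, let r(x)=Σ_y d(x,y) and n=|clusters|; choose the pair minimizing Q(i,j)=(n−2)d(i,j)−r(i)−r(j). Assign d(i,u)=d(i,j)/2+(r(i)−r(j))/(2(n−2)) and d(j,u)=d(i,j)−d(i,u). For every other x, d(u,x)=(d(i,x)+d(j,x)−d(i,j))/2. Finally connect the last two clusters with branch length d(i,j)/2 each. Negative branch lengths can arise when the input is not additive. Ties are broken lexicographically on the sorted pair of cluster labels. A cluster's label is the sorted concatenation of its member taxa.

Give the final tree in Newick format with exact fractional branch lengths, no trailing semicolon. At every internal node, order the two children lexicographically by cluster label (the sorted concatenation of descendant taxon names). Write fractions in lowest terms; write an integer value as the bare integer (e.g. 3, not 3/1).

((((B:3/2,D:17/2):197/16,(P:85/16,W:203/16):127/16):45/16,(C:-71/12,Q:155/12):119/16):241/32,Z:241/32)

iteration 1: select B,D (d=10, Q=-303); attach at lengths (3/2, 17/2); label the merged cluster BD
  updated: d(BD,C)=24, d(BD,P)=36, d(BD,Q)=59/2, d(BD,W)=45/2, d(BD,Z)=59/2
iteration 2: select P,W (d=18, Q=-427/2); attach at lengths (85/16, 203/16); label the merged cluster PW
  updated: d(BD,PW)=81/4, d(C,PW)=13/2, d(PW,Q)=71/2, d(PW,Z)=53/2
iteration 3: select C,Q (d=7, Q=-281/2); attach at lengths (-71/12, 155/12); label the merged cluster CQ
  updated: d(BD,CQ)=93/4, d(CQ,PW)=35/2, d(CQ,Z)=45/2
iteration 4: select BD,PW (d=81/4, Q=-387/4); attach at lengths (197/16, 127/16); label the merged cluster BDPW
  updated: d(BDPW,CQ)=41/4, d(BDPW,Z)=143/8
iteration 5: select BDPW,CQ (d=41/4, Q=-405/8); attach at lengths (45/16, 119/16); label the merged cluster BCDPQW
  updated: d(BCDPQW,Z)=241/16
iteration 6: select BCDPQW,Z (d=241/16); attach at lengths (241/32, 241/32); label the merged cluster BCDPQWZ
final tree: ((((B:3/2,D:17/2):197/16,(P:85/16,W:203/16):127/16):45/16,(C:-71/12,Q:155/12):119/16):241/32,Z:241/32)
total length: 1289/16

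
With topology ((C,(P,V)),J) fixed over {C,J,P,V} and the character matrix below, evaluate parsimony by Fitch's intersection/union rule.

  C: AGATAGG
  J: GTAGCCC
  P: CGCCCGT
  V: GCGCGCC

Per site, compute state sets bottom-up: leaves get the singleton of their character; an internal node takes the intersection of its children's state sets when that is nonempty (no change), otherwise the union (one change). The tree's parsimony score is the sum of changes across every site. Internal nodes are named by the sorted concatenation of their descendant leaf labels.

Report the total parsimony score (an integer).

site 0, node PV: P={C} ∪ V={G} → {C,G} (+1)
site 0, node CPV: C={A} ∪ PV={C,G} → {A,C,G} (+1)
site 0, node CJPV: CPV={A,C,G} ∩ J={G} → {G} (+0)
site 1, node PV: P={G} ∪ V={C} → {C,G} (+1)
site 1, node CPV: C={G} ∩ PV={C,G} → {G} (+0)
site 1, node CJPV: CPV={G} ∪ J={T} → {G,T} (+1)
site 2, node PV: P={C} ∪ V={G} → {C,G} (+1)
site 2, node CPV: C={A} ∪ PV={C,G} → {A,C,G} (+1)
site 2, node CJPV: CPV={A,C,G} ∩ J={A} → {A} (+0)
site 3, node PV: P={C} ∩ V={C} → {C} (+0)
site 3, node CPV: C={T} ∪ PV={C} → {C,T} (+1)
site 3, node CJPV: CPV={C,T} ∪ J={G} → {C,G,T} (+1)
site 4, node PV: P={C} ∪ V={G} → {C,G} (+1)
site 4, node CPV: C={A} ∪ PV={C,G} → {A,C,G} (+1)
site 4, node CJPV: CPV={A,C,G} ∩ J={C} → {C} (+0)
site 5, node PV: P={G} ∪ V={C} → {C,G} (+1)
site 5, node CPV: C={G} ∩ PV={C,G} → {G} (+0)
site 5, node CJPV: CPV={G} ∪ J={C} → {C,G} (+1)
site 6, node PV: P={T} ∪ V={C} → {C,T} (+1)
site 6, node CPV: C={G} ∪ PV={C,T} → {C,G,T} (+1)
site 6, node CJPV: CPV={C,G,T} ∩ J={C} → {C} (+0)
per-site changes: [2, 2, 2, 2, 2, 2, 2]; total = 14

14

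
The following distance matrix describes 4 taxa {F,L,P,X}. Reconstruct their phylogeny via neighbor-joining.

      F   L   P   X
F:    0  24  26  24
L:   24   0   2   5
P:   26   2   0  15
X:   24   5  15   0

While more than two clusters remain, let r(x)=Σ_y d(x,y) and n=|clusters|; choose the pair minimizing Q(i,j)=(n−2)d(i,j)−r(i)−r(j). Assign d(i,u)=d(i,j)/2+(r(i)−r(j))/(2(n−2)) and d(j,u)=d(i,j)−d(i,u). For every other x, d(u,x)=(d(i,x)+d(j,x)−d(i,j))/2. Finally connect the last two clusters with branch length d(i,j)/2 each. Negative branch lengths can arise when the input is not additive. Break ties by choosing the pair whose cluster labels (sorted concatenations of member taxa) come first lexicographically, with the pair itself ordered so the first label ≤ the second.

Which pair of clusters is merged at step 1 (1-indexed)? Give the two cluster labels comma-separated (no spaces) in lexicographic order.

F,X

step 1: merge (F,X) at d=24, Q=-70; branch lengths F→39/2, X→9/2; new cluster FX
  updated: d(FX,L)=5/2, d(FX,P)=17/2
step 2: merge (FX,L) at d=5/2, Q=-13; branch lengths FX→9/2, L→-2; new cluster FLX
  updated: d(FLX,P)=4
step 3: merge (FLX,P) at d=4; branch lengths FLX→2, P→2; new cluster FLPX
final tree: (((F:39/2,X:9/2):9/2,L:-2):2,P:2)
total length: 61/2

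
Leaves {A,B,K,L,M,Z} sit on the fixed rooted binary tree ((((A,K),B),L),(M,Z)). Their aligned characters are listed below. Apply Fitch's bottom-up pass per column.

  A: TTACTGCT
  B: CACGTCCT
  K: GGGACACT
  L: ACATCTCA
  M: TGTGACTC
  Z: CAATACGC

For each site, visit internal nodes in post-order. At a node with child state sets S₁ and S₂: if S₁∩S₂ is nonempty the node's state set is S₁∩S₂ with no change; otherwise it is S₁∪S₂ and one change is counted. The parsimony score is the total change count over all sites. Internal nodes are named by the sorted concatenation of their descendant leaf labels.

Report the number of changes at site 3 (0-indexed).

AK@0: {T} ∪ {G} = {G,T} (union, +1)
ABK@0: {G,T} ∪ {C} = {C,G,T} (union, +1)
ABKL@0: {C,G,T} ∪ {A} = {A,C,G,T} (union, +1)
MZ@0: {T} ∪ {C} = {C,T} (union, +1)
ABKLMZ@0: {A,C,G,T} ∩ {C,T} = {C,T} (intersection, +0)
AK@1: {T} ∪ {G} = {G,T} (union, +1)
ABK@1: {G,T} ∪ {A} = {A,G,T} (union, +1)
ABKL@1: {A,G,T} ∪ {C} = {A,C,G,T} (union, +1)
MZ@1: {G} ∪ {A} = {A,G} (union, +1)
ABKLMZ@1: {A,C,G,T} ∩ {A,G} = {A,G} (intersection, +0)
AK@2: {A} ∪ {G} = {A,G} (union, +1)
ABK@2: {A,G} ∪ {C} = {A,C,G} (union, +1)
ABKL@2: {A,C,G} ∩ {A} = {A} (intersection, +0)
MZ@2: {T} ∪ {A} = {A,T} (union, +1)
ABKLMZ@2: {A} ∩ {A,T} = {A} (intersection, +0)
AK@3: {C} ∪ {A} = {A,C} (union, +1)
ABK@3: {A,C} ∪ {G} = {A,C,G} (union, +1)
ABKL@3: {A,C,G} ∪ {T} = {A,C,G,T} (union, +1)
MZ@3: {G} ∪ {T} = {G,T} (union, +1)
ABKLMZ@3: {A,C,G,T} ∩ {G,T} = {G,T} (intersection, +0)
AK@4: {T} ∪ {C} = {C,T} (union, +1)
ABK@4: {C,T} ∩ {T} = {T} (intersection, +0)
ABKL@4: {T} ∪ {C} = {C,T} (union, +1)
MZ@4: {A} ∩ {A} = {A} (intersection, +0)
ABKLMZ@4: {C,T} ∪ {A} = {A,C,T} (union, +1)
AK@5: {G} ∪ {A} = {A,G} (union, +1)
ABK@5: {A,G} ∪ {C} = {A,C,G} (union, +1)
ABKL@5: {A,C,G} ∪ {T} = {A,C,G,T} (union, +1)
MZ@5: {C} ∩ {C} = {C} (intersection, +0)
ABKLMZ@5: {A,C,G,T} ∩ {C} = {C} (intersection, +0)
AK@6: {C} ∩ {C} = {C} (intersection, +0)
ABK@6: {C} ∩ {C} = {C} (intersection, +0)
ABKL@6: {C} ∩ {C} = {C} (intersection, +0)
MZ@6: {T} ∪ {G} = {G,T} (union, +1)
ABKLMZ@6: {C} ∪ {G,T} = {C,G,T} (union, +1)
AK@7: {T} ∩ {T} = {T} (intersection, +0)
ABK@7: {T} ∩ {T} = {T} (intersection, +0)
ABKL@7: {T} ∪ {A} = {A,T} (union, +1)
MZ@7: {C} ∩ {C} = {C} (intersection, +0)
ABKLMZ@7: {A,T} ∪ {C} = {A,C,T} (union, +1)
per-site changes: [4, 4, 3, 4, 3, 3, 2, 2]; total = 25

4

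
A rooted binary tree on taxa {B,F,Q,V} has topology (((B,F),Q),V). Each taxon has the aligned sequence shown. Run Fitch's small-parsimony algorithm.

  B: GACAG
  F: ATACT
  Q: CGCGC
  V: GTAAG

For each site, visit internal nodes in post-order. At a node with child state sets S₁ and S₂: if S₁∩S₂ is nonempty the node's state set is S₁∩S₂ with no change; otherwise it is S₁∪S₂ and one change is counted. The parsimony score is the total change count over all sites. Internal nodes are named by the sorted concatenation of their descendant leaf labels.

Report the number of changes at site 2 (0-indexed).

2

[col 0] BF: children B:{G}, F:{A} ∪→ {A,G}; cost 1
[col 0] BFQ: children BF:{A,G}, Q:{C} ∪→ {A,C,G}; cost 1
[col 0] BFQV: children BFQ:{A,C,G}, V:{G} ∩→ {G}; cost 0
[col 1] BF: children B:{A}, F:{T} ∪→ {A,T}; cost 1
[col 1] BFQ: children BF:{A,T}, Q:{G} ∪→ {A,G,T}; cost 1
[col 1] BFQV: children BFQ:{A,G,T}, V:{T} ∩→ {T}; cost 0
[col 2] BF: children B:{C}, F:{A} ∪→ {A,C}; cost 1
[col 2] BFQ: children BF:{A,C}, Q:{C} ∩→ {C}; cost 0
[col 2] BFQV: children BFQ:{C}, V:{A} ∪→ {A,C}; cost 1
[col 3] BF: children B:{A}, F:{C} ∪→ {A,C}; cost 1
[col 3] BFQ: children BF:{A,C}, Q:{G} ∪→ {A,C,G}; cost 1
[col 3] BFQV: children BFQ:{A,C,G}, V:{A} ∩→ {A}; cost 0
[col 4] BF: children B:{G}, F:{T} ∪→ {G,T}; cost 1
[col 4] BFQ: children BF:{G,T}, Q:{C} ∪→ {C,G,T}; cost 1
[col 4] BFQV: children BFQ:{C,G,T}, V:{G} ∩→ {G}; cost 0
per-site changes: [2, 2, 2, 2, 2]; total = 10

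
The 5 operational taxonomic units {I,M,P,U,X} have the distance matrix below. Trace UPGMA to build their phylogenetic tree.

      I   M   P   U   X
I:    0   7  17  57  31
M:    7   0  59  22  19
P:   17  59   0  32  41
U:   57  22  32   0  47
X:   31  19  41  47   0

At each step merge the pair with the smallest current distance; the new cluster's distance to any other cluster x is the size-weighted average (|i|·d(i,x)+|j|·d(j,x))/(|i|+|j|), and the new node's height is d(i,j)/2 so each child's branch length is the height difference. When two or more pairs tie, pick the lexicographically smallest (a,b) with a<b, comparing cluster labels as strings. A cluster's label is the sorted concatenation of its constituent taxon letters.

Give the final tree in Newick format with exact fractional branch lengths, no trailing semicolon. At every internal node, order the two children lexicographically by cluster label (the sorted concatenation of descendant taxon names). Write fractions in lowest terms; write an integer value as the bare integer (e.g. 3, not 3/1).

(((I:7/2,M:7/2):9,X:25/2):31/4,(P:16,U:16):17/4)

iteration 1: select I,M (d=7); attach at lengths (7/2, 7/2); label the merged cluster IM
  updated: d(IM,P)=38, d(IM,U)=79/2, d(IM,X)=25
iteration 2: select IM,X (d=25); attach at lengths (9, 25/2); label the merged cluster IMX
  updated: d(IMX,P)=39, d(IMX,U)=42
iteration 3: select P,U (d=32); attach at lengths (16, 16); label the merged cluster PU
  updated: d(IMX,PU)=81/2
iteration 4: select IMX,PU (d=81/2); attach at lengths (31/4, 17/4); label the merged cluster IMPUX
final tree: (((I:7/2,M:7/2):9,X:25/2):31/4,(P:16,U:16):17/4)
total length: 145/2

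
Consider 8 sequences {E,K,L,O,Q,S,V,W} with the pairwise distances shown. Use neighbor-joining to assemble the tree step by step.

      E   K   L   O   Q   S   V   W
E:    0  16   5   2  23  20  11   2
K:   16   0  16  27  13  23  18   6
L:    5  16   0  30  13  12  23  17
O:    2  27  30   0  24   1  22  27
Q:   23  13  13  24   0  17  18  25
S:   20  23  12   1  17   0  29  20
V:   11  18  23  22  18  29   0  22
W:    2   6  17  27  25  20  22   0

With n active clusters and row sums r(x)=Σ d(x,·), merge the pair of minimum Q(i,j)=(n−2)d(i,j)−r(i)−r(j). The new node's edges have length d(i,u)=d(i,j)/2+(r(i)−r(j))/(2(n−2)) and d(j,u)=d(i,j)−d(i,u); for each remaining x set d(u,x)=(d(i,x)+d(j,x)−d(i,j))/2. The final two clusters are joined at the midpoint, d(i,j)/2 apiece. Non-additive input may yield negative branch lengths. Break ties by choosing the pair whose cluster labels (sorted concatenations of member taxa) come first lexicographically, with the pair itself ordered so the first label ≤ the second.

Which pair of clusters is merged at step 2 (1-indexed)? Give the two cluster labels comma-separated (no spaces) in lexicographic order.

K,W

step 1: merge (O,S) at d=1, Q=-249; branch lengths O→17/12, S→-5/12; new cluster OS
  updated: d(E,OS)=21/2, d(K,OS)=49/2, d(L,OS)=41/2, d(OS,Q)=20, d(OS,V)=25, d(OS,W)=23
step 2: merge (K,W) at d=6, Q=-317/2; branch lengths K→57/20, W→63/20; new cluster KW
  updated: d(E,KW)=6, d(KW,L)=27/2, d(KW,OS)=83/4, d(KW,Q)=16, d(KW,V)=17
step 3: merge (L,Q) at d=13, Q=-113; branch lengths L→37/8, Q→67/8; new cluster LQ
  updated: d(E,LQ)=15/2, d(KW,LQ)=33/4, d(LQ,OS)=55/4, d(LQ,V)=14
step 4: merge (E,OS) at d=21/2, Q=-147/2; branch lengths E→-7/12, OS→133/12; new cluster EOS
  updated: d(EOS,KW)=65/8, d(EOS,LQ)=43/8, d(EOS,V)=51/4
step 5: merge (EOS,V) at d=51/4, Q=-89/2; branch lengths EOS→2, V→43/4; new cluster EOSV
  updated: d(EOSV,KW)=99/16, d(EOSV,LQ)=53/16
step 6: merge (EOSV,KW) at d=99/16, Q=-71/4; branch lengths EOSV→5/8, KW→89/16; new cluster EKOSVW
  updated: d(EKOSVW,LQ)=43/16
step 7: merge (EKOSVW,LQ) at d=43/16; branch lengths EKOSVW→43/32, LQ→43/32; new cluster EKLOQSVW
final tree: ((((E:-7/12,(O:17/12,S:-5/12):133/12):2,V:43/4):5/8,(K:57/20,W:63/20):89/16):43/32,(L:37/8,Q:67/8):43/32)
total length: 417/8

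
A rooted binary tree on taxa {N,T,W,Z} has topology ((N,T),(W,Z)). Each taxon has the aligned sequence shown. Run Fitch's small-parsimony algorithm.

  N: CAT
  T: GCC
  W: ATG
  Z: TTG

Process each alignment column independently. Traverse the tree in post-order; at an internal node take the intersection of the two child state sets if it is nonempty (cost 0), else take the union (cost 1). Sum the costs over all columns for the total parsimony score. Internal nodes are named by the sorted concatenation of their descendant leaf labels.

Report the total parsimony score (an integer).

site 0, node NT: N={C} ∪ T={G} → {C,G} (+1)
site 0, node WZ: W={A} ∪ Z={T} → {A,T} (+1)
site 0, node NTWZ: NT={C,G} ∪ WZ={A,T} → {A,C,G,T} (+1)
site 1, node NT: N={A} ∪ T={C} → {A,C} (+1)
site 1, node WZ: W={T} ∩ Z={T} → {T} (+0)
site 1, node NTWZ: NT={A,C} ∪ WZ={T} → {A,C,T} (+1)
site 2, node NT: N={T} ∪ T={C} → {C,T} (+1)
site 2, node WZ: W={G} ∩ Z={G} → {G} (+0)
site 2, node NTWZ: NT={C,T} ∪ WZ={G} → {C,G,T} (+1)
per-site changes: [3, 2, 2]; total = 7

7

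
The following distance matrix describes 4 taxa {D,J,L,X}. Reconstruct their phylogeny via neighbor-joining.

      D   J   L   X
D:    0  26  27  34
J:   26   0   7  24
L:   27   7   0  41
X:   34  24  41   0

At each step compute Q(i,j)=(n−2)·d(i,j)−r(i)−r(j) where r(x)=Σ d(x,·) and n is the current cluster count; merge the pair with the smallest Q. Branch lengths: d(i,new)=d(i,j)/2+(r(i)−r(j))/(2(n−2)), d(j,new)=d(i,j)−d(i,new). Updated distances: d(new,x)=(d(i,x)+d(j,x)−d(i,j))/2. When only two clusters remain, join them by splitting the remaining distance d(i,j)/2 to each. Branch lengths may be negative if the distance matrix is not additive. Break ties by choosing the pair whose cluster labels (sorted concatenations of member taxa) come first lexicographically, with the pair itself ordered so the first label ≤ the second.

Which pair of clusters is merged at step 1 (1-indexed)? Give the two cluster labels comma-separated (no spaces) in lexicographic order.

D,X

step 1: merge (D,X) at d=34, Q=-118; branch lengths D→14, X→20; new cluster DX
  updated: d(DX,J)=8, d(DX,L)=17
step 2: merge (DX,J) at d=8, Q=-32; branch lengths DX→9, J→-1; new cluster DJX
  updated: d(DJX,L)=8
step 3: merge (DJX,L) at d=8; branch lengths DJX→4, L→4; new cluster DJLX
final tree: (((D:14,X:20):9,J:-1):4,L:4)
total length: 50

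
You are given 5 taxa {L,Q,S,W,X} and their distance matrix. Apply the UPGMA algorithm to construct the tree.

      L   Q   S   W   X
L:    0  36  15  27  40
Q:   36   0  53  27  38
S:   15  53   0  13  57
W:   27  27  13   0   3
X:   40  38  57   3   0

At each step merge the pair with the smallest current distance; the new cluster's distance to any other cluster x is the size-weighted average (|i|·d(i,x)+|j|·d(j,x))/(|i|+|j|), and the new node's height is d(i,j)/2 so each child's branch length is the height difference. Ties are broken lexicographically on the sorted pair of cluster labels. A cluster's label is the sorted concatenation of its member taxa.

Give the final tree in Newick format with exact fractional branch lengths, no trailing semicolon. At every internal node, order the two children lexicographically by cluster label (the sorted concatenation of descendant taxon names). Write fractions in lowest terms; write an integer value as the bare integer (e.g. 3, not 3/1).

((L:15/2,S:15/2):34/3,(Q:65/4,(W:3/2,X:3/2):59/4):31/12)

iteration 1: select W,X (d=3); attach at lengths (3/2, 3/2); label the merged cluster WX
  updated: d(L,WX)=67/2, d(Q,WX)=65/2, d(S,WX)=35
iteration 2: select L,S (d=15); attach at lengths (15/2, 15/2); label the merged cluster LS
  updated: d(LS,Q)=89/2, d(LS,WX)=137/4
iteration 3: select Q,WX (d=65/2); attach at lengths (65/4, 59/4); label the merged cluster QWX
  updated: d(LS,QWX)=113/3
iteration 4: select LS,QWX (d=113/3); attach at lengths (34/3, 31/12); label the merged cluster LQSWX
final tree: ((L:15/2,S:15/2):34/3,(Q:65/4,(W:3/2,X:3/2):59/4):31/12)
total length: 755/12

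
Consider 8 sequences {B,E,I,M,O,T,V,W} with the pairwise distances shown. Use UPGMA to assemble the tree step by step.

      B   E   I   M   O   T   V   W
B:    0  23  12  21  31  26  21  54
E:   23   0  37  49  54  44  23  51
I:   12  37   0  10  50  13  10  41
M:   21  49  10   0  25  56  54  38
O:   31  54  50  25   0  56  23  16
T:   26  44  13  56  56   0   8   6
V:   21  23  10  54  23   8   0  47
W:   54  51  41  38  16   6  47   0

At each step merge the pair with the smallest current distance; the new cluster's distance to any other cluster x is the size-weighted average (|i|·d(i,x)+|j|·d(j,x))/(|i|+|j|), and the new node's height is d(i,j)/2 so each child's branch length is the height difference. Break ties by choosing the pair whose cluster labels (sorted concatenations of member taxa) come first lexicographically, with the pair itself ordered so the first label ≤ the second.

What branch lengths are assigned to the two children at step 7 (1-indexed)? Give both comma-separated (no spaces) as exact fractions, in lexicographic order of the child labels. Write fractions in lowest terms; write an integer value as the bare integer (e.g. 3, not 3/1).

38/15,7/10

step 1: merge (T,W) at d=6; branch lengths T→3, W→3; new cluster TW
  updated: d(B,TW)=40, d(E,TW)=95/2, d(I,TW)=27, d(M,TW)=47, d(O,TW)=36, d(TW,V)=55/2
step 2: merge (I,M) at d=10; branch lengths I→5, M→5; new cluster IM
  updated: d(B,IM)=33/2, d(E,IM)=43, d(IM,O)=75/2, d(IM,TW)=37, d(IM,V)=32
step 3: merge (B,IM) at d=33/2; branch lengths B→33/4, IM→13/4; new cluster BIM
  updated: d(BIM,E)=109/3, d(BIM,O)=106/3, d(BIM,TW)=38, d(BIM,V)=85/3
step 4: merge (E,V) at d=23; branch lengths E→23/2, V→23/2; new cluster EV
  updated: d(BIM,EV)=97/3, d(EV,O)=77/2, d(EV,TW)=75/2
step 5: merge (BIM,EV) at d=97/3; branch lengths BIM→95/12, EV→14/3; new cluster BEIMV
  updated: d(BEIMV,O)=183/5, d(BEIMV,TW)=189/5
step 6: merge (O,TW) at d=36; branch lengths O→18, TW→15; new cluster OTW
  updated: d(BEIMV,OTW)=187/5
step 7: merge (BEIMV,OTW) at d=187/5; branch lengths BEIMV→38/15, OTW→7/10; new cluster BEIMOTVW
final tree: (((B:33/4,(I:5,M:5):13/4):95/12,(E:23/2,V:23/2):14/3):38/15,(O:18,(T:3,W:3):15):7/10)
total length: 5959/60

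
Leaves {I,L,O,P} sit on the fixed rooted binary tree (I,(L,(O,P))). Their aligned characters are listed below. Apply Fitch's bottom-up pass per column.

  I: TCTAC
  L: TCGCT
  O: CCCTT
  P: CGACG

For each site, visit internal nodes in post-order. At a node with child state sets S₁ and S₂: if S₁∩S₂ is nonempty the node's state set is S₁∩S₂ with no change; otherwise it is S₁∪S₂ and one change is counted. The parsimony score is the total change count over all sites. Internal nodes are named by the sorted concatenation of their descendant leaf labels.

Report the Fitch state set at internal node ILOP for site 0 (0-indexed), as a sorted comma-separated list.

OP@0: {C} ∩ {C} = {C} (intersection, +0)
LOP@0: {T} ∪ {C} = {C,T} (union, +1)
ILOP@0: {T} ∩ {C,T} = {T} (intersection, +0)
OP@1: {C} ∪ {G} = {C,G} (union, +1)
LOP@1: {C} ∩ {C,G} = {C} (intersection, +0)
ILOP@1: {C} ∩ {C} = {C} (intersection, +0)
OP@2: {C} ∪ {A} = {A,C} (union, +1)
LOP@2: {G} ∪ {A,C} = {A,C,G} (union, +1)
ILOP@2: {T} ∪ {A,C,G} = {A,C,G,T} (union, +1)
OP@3: {T} ∪ {C} = {C,T} (union, +1)
LOP@3: {C} ∩ {C,T} = {C} (intersection, +0)
ILOP@3: {A} ∪ {C} = {A,C} (union, +1)
OP@4: {T} ∪ {G} = {G,T} (union, +1)
LOP@4: {T} ∩ {G,T} = {T} (intersection, +0)
ILOP@4: {C} ∪ {T} = {C,T} (union, +1)
per-site changes: [1, 1, 3, 2, 2]; total = 9

T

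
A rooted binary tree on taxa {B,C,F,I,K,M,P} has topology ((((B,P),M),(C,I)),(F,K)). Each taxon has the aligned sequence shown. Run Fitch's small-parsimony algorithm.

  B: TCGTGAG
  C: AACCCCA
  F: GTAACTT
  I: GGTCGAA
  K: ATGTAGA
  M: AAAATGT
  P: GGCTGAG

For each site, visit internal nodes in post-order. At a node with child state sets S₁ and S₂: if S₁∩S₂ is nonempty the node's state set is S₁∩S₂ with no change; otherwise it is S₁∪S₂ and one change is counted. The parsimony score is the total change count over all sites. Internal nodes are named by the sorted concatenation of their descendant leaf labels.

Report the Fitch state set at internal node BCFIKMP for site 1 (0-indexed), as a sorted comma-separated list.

BP@0: {T} ∪ {G} = {G,T} (union, +1)
BMP@0: {G,T} ∪ {A} = {A,G,T} (union, +1)
CI@0: {A} ∪ {G} = {A,G} (union, +1)
BCIMP@0: {A,G,T} ∩ {A,G} = {A,G} (intersection, +0)
FK@0: {G} ∪ {A} = {A,G} (union, +1)
BCFIKMP@0: {A,G} ∩ {A,G} = {A,G} (intersection, +0)
BP@1: {C} ∪ {G} = {C,G} (union, +1)
BMP@1: {C,G} ∪ {A} = {A,C,G} (union, +1)
CI@1: {A} ∪ {G} = {A,G} (union, +1)
BCIMP@1: {A,C,G} ∩ {A,G} = {A,G} (intersection, +0)
FK@1: {T} ∩ {T} = {T} (intersection, +0)
BCFIKMP@1: {A,G} ∪ {T} = {A,G,T} (union, +1)
BP@2: {G} ∪ {C} = {C,G} (union, +1)
BMP@2: {C,G} ∪ {A} = {A,C,G} (union, +1)
CI@2: {C} ∪ {T} = {C,T} (union, +1)
BCIMP@2: {A,C,G} ∩ {C,T} = {C} (intersection, +0)
FK@2: {A} ∪ {G} = {A,G} (union, +1)
BCFIKMP@2: {C} ∪ {A,G} = {A,C,G} (union, +1)
BP@3: {T} ∩ {T} = {T} (intersection, +0)
BMP@3: {T} ∪ {A} = {A,T} (union, +1)
CI@3: {C} ∩ {C} = {C} (intersection, +0)
BCIMP@3: {A,T} ∪ {C} = {A,C,T} (union, +1)
FK@3: {A} ∪ {T} = {A,T} (union, +1)
BCFIKMP@3: {A,C,T} ∩ {A,T} = {A,T} (intersection, +0)
BP@4: {G} ∩ {G} = {G} (intersection, +0)
BMP@4: {G} ∪ {T} = {G,T} (union, +1)
CI@4: {C} ∪ {G} = {C,G} (union, +1)
BCIMP@4: {G,T} ∩ {C,G} = {G} (intersection, +0)
FK@4: {C} ∪ {A} = {A,C} (union, +1)
BCFIKMP@4: {G} ∪ {A,C} = {A,C,G} (union, +1)
BP@5: {A} ∩ {A} = {A} (intersection, +0)
BMP@5: {A} ∪ {G} = {A,G} (union, +1)
CI@5: {C} ∪ {A} = {A,C} (union, +1)
BCIMP@5: {A,G} ∩ {A,C} = {A} (intersection, +0)
FK@5: {T} ∪ {G} = {G,T} (union, +1)
BCFIKMP@5: {A} ∪ {G,T} = {A,G,T} (union, +1)
BP@6: {G} ∩ {G} = {G} (intersection, +0)
BMP@6: {G} ∪ {T} = {G,T} (union, +1)
CI@6: {A} ∩ {A} = {A} (intersection, +0)
BCIMP@6: {G,T} ∪ {A} = {A,G,T} (union, +1)
FK@6: {T} ∪ {A} = {A,T} (union, +1)
BCFIKMP@6: {A,G,T} ∩ {A,T} = {A,T} (intersection, +0)
per-site changes: [4, 4, 5, 3, 4, 4, 3]; total = 27

A,G,T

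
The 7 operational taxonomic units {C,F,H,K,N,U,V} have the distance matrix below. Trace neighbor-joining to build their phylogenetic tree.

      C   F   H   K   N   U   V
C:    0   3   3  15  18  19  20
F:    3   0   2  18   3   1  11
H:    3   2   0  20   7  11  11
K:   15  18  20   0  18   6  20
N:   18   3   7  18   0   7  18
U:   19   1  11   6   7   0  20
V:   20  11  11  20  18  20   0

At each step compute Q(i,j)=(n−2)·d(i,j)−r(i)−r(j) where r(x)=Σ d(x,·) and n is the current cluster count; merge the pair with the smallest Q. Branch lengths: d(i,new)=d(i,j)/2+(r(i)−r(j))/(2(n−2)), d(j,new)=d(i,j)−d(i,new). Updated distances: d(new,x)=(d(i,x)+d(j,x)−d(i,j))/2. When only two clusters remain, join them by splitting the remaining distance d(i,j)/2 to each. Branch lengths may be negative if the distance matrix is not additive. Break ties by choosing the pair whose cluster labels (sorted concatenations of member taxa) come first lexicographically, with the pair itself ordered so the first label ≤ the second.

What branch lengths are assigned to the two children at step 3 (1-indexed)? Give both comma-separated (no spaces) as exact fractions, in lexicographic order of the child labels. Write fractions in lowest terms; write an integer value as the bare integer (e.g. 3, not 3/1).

127/24,101/24

1. join K+U (d=6, Q=-131) ⇒ KU; edges |K|=63/10, |U|=-3/10
  updated: d(C,KU)=14, d(F,KU)=13/2, d(H,KU)=25/2, d(KU,N)=19/2, d(KU,V)=17
2. join C+H (d=3, Q=-163/2) ⇒ CH; edges |C|=69/16, |H|=-21/16
  updated: d(CH,F)=1, d(CH,KU)=47/4, d(CH,N)=11, d(CH,V)=14
3. join KU+N (d=19/2, Q=-231/4) ⇒ KNU; edges |KU|=127/24, |N|=101/24
  updated: d(CH,KNU)=53/8, d(F,KNU)=0, d(KNU,V)=51/4
4. join CH+F (d=1, Q=-253/8) ⇒ CFH; edges |CH|=93/32, |F|=-61/32
  updated: d(CFH,KNU)=45/16, d(CFH,V)=12
5. join CFH+KNU (d=45/16, Q=-441/16) ⇒ CFHKNU; edges |CFH|=33/32, |KNU|=57/32
  updated: d(CFHKNU,V)=351/32
6. join CFHKNU+V (d=351/32) ⇒ CFHKNUV; edges |CFHKNU|=351/64, |V|=351/64
final tree: ((((C:69/16,H:-21/16):93/32,F:-61/32):33/32,((K:63/10,U:-3/10):127/24,N:101/24):57/32):351/64,V:351/64)
total length: 1065/32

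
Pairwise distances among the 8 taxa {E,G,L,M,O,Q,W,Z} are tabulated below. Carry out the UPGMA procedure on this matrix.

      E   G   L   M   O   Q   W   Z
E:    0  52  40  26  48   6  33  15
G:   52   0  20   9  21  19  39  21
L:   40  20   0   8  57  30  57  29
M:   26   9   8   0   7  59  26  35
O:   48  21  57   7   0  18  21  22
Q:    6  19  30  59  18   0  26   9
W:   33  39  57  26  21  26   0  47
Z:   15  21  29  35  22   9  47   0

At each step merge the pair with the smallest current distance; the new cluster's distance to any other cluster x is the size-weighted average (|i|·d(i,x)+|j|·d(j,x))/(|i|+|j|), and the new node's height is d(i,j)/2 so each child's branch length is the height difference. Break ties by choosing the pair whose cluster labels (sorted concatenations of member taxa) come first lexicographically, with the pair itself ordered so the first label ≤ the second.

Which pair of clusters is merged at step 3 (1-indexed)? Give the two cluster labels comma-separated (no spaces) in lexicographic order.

EQ,Z

iteration 1: select E,Q (d=6); attach at lengths (3, 3); label the merged cluster EQ
  updated: d(EQ,G)=71/2, d(EQ,L)=35, d(EQ,M)=85/2, d(EQ,O)=33, d(EQ,W)=59/2, d(EQ,Z)=12
iteration 2: select M,O (d=7); attach at lengths (7/2, 7/2); label the merged cluster MO
  updated: d(EQ,MO)=151/4, d(G,MO)=15, d(L,MO)=65/2, d(MO,W)=47/2, d(MO,Z)=57/2
iteration 3: select EQ,Z (d=12); attach at lengths (3, 6); label the merged cluster EQZ
  updated: d(EQZ,G)=92/3, d(EQZ,L)=33, d(EQZ,MO)=104/3, d(EQZ,W)=106/3
iteration 4: select G,MO (d=15); attach at lengths (15/2, 4); label the merged cluster GMO
  updated: d(EQZ,GMO)=100/3, d(GMO,L)=85/3, d(GMO,W)=86/3
iteration 5: select GMO,L (d=85/3); attach at lengths (20/3, 85/6); label the merged cluster GLMO
  updated: d(EQZ,GLMO)=133/4, d(GLMO,W)=143/4
iteration 6: select EQZ,GLMO (d=133/4); attach at lengths (85/8, 59/24); label the merged cluster EGLMOQZ
  updated: d(EGLMOQZ,W)=249/7
iteration 7: select EGLMOQZ,W (d=249/7); attach at lengths (65/56, 249/14); label the merged cluster EGLMOQWZ
final tree: ((((E:3,Q:3):3,Z:6):85/8,((G:15/2,(M:7/2,O:7/2):4):20/3,L:85/6):59/24):65/56,W:249/14)
total length: 14509/168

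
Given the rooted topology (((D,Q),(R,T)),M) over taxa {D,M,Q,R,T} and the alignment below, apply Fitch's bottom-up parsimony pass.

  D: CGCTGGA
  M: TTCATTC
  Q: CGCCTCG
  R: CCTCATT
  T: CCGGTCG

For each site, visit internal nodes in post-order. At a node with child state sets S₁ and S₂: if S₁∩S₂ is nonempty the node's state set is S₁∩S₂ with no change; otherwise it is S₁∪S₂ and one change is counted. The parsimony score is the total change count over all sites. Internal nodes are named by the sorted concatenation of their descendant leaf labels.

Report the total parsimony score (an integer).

DQ@0: {C} ∩ {C} = {C} (intersection, +0)
RT@0: {C} ∩ {C} = {C} (intersection, +0)
DQRT@0: {C} ∩ {C} = {C} (intersection, +0)
DMQRT@0: {C} ∪ {T} = {C,T} (union, +1)
DQ@1: {G} ∩ {G} = {G} (intersection, +0)
RT@1: {C} ∩ {C} = {C} (intersection, +0)
DQRT@1: {G} ∪ {C} = {C,G} (union, +1)
DMQRT@1: {C,G} ∪ {T} = {C,G,T} (union, +1)
DQ@2: {C} ∩ {C} = {C} (intersection, +0)
RT@2: {T} ∪ {G} = {G,T} (union, +1)
DQRT@2: {C} ∪ {G,T} = {C,G,T} (union, +1)
DMQRT@2: {C,G,T} ∩ {C} = {C} (intersection, +0)
DQ@3: {T} ∪ {C} = {C,T} (union, +1)
RT@3: {C} ∪ {G} = {C,G} (union, +1)
DQRT@3: {C,T} ∩ {C,G} = {C} (intersection, +0)
DMQRT@3: {C} ∪ {A} = {A,C} (union, +1)
DQ@4: {G} ∪ {T} = {G,T} (union, +1)
RT@4: {A} ∪ {T} = {A,T} (union, +1)
DQRT@4: {G,T} ∩ {A,T} = {T} (intersection, +0)
DMQRT@4: {T} ∩ {T} = {T} (intersection, +0)
DQ@5: {G} ∪ {C} = {C,G} (union, +1)
RT@5: {T} ∪ {C} = {C,T} (union, +1)
DQRT@5: {C,G} ∩ {C,T} = {C} (intersection, +0)
DMQRT@5: {C} ∪ {T} = {C,T} (union, +1)
DQ@6: {A} ∪ {G} = {A,G} (union, +1)
RT@6: {T} ∪ {G} = {G,T} (union, +1)
DQRT@6: {A,G} ∩ {G,T} = {G} (intersection, +0)
DMQRT@6: {G} ∪ {C} = {C,G} (union, +1)
per-site changes: [1, 2, 2, 3, 2, 3, 3]; total = 16

16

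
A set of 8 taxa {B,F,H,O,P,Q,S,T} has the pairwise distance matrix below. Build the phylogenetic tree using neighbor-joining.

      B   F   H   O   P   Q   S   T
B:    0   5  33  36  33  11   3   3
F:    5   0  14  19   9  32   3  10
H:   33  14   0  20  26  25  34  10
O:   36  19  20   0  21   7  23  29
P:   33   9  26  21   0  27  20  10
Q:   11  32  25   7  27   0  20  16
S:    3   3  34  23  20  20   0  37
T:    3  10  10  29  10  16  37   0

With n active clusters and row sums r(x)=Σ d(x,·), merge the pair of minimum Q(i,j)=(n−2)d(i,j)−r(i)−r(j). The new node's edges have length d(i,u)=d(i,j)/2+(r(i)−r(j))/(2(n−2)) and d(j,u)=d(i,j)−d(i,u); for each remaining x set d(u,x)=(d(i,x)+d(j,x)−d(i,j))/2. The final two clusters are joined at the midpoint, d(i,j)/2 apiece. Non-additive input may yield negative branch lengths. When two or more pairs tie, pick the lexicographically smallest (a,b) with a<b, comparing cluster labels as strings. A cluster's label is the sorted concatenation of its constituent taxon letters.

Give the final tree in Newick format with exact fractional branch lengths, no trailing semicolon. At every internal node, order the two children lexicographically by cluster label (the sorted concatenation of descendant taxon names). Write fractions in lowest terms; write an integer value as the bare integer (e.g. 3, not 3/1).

1. join O+Q (d=7, Q=-251) ⇒ OQ; edges |O|=59/12, |Q|=25/12
  updated: d(B,OQ)=20, d(F,OQ)=22, d(H,OQ)=19, d(OQ,P)=41/2, d(OQ,S)=18, d(OQ,T)=19
2. join B+S (d=3, Q=-197) ⇒ BS; edges |B|=-3/10, |S|=33/10
  updated: d(BS,F)=5/2, d(BS,H)=32, d(BS,OQ)=35/2, d(BS,P)=25, d(BS,T)=37/2
3. join BS+F (d=5/2, Q=-143) ⇒ BFS; edges |BS|=6, |F|=-7/2
  updated: d(BFS,H)=87/4, d(BFS,OQ)=37/2, d(BFS,P)=63/4, d(BFS,T)=13
4. join H+T (d=10, Q=-395/4) ⇒ HT; edges |H|=73/8, |T|=7/8
  updated: d(BFS,HT)=99/8, d(HT,OQ)=14, d(HT,P)=13
5. join BFS+P (d=63/4, Q=-515/8) ⇒ BFPS; edges |BFS|=231/32, |P|=273/32
  updated: d(BFPS,HT)=77/16, d(BFPS,OQ)=93/8
6. join BFPS+HT (d=77/16, Q=-487/16) ⇒ BFHPST; edges |BFPS|=39/32, |HT|=115/32
  updated: d(BFHPST,OQ)=333/32
7. join BFHPST+OQ (d=333/32) ⇒ BFHOPQST; edges |BFHPST|=333/64, |OQ|=333/64
final tree: (((((B:-3/10,S:33/10):6,F:-7/2):231/32,P:273/32):39/32,(H:73/8,T:7/8):115/32):333/64,(O:59/12,Q:25/12):333/64)
total length: 1711/32

(((((B:-3/10,S:33/10):6,F:-7/2):231/32,P:273/32):39/32,(H:73/8,T:7/8):115/32):333/64,(O:59/12,Q:25/12):333/64)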